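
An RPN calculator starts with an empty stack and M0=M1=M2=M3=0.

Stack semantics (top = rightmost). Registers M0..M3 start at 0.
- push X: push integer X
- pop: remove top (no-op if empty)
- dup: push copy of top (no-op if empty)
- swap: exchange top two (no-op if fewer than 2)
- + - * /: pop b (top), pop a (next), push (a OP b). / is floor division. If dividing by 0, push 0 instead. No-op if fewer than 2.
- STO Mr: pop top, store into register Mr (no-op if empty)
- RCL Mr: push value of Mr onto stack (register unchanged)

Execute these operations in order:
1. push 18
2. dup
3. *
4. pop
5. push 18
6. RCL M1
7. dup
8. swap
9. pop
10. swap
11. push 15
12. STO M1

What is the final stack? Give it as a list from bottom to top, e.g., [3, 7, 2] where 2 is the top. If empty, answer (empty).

After op 1 (push 18): stack=[18] mem=[0,0,0,0]
After op 2 (dup): stack=[18,18] mem=[0,0,0,0]
After op 3 (*): stack=[324] mem=[0,0,0,0]
After op 4 (pop): stack=[empty] mem=[0,0,0,0]
After op 5 (push 18): stack=[18] mem=[0,0,0,0]
After op 6 (RCL M1): stack=[18,0] mem=[0,0,0,0]
After op 7 (dup): stack=[18,0,0] mem=[0,0,0,0]
After op 8 (swap): stack=[18,0,0] mem=[0,0,0,0]
After op 9 (pop): stack=[18,0] mem=[0,0,0,0]
After op 10 (swap): stack=[0,18] mem=[0,0,0,0]
After op 11 (push 15): stack=[0,18,15] mem=[0,0,0,0]
After op 12 (STO M1): stack=[0,18] mem=[0,15,0,0]

Answer: [0, 18]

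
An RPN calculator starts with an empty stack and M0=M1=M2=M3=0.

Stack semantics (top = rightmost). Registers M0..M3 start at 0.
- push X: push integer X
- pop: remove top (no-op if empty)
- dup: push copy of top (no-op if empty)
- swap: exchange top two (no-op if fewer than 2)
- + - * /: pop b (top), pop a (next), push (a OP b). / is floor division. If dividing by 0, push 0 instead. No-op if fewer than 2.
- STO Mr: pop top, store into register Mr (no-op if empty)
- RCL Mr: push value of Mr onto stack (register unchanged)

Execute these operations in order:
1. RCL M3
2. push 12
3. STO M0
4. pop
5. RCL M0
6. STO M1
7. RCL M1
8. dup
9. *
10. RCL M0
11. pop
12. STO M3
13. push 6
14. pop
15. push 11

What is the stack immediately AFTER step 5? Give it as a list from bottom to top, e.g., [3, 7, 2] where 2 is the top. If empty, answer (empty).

After op 1 (RCL M3): stack=[0] mem=[0,0,0,0]
After op 2 (push 12): stack=[0,12] mem=[0,0,0,0]
After op 3 (STO M0): stack=[0] mem=[12,0,0,0]
After op 4 (pop): stack=[empty] mem=[12,0,0,0]
After op 5 (RCL M0): stack=[12] mem=[12,0,0,0]

[12]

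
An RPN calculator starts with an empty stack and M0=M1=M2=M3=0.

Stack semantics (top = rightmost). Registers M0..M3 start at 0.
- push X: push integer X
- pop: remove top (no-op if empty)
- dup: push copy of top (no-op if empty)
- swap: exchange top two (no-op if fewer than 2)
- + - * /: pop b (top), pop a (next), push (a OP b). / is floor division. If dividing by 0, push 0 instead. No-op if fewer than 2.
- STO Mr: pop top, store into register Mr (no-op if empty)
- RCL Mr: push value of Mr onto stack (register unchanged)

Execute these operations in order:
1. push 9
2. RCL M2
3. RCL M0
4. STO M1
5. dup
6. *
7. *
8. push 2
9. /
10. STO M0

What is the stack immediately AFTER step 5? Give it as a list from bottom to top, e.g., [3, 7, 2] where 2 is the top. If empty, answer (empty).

After op 1 (push 9): stack=[9] mem=[0,0,0,0]
After op 2 (RCL M2): stack=[9,0] mem=[0,0,0,0]
After op 3 (RCL M0): stack=[9,0,0] mem=[0,0,0,0]
After op 4 (STO M1): stack=[9,0] mem=[0,0,0,0]
After op 5 (dup): stack=[9,0,0] mem=[0,0,0,0]

[9, 0, 0]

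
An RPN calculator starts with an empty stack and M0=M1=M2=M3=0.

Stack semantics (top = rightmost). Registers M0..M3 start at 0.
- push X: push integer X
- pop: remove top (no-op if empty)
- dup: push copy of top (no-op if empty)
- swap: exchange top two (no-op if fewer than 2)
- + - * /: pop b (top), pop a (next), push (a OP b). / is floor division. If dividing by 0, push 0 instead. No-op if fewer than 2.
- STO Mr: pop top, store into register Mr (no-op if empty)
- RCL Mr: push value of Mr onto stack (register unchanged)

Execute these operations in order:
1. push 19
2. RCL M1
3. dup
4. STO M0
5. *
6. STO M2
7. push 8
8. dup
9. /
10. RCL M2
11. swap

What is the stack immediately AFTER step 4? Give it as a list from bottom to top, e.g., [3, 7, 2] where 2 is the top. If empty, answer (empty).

After op 1 (push 19): stack=[19] mem=[0,0,0,0]
After op 2 (RCL M1): stack=[19,0] mem=[0,0,0,0]
After op 3 (dup): stack=[19,0,0] mem=[0,0,0,0]
After op 4 (STO M0): stack=[19,0] mem=[0,0,0,0]

[19, 0]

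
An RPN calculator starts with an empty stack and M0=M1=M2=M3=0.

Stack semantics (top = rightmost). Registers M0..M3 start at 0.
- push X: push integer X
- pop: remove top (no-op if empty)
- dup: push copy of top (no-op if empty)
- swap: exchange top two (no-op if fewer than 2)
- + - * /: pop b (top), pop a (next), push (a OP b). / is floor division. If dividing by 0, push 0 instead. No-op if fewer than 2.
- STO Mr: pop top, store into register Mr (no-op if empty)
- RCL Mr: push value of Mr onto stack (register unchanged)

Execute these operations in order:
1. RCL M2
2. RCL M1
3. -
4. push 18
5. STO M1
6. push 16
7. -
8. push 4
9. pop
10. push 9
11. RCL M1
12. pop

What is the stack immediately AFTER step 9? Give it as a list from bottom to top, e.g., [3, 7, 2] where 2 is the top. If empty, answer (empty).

After op 1 (RCL M2): stack=[0] mem=[0,0,0,0]
After op 2 (RCL M1): stack=[0,0] mem=[0,0,0,0]
After op 3 (-): stack=[0] mem=[0,0,0,0]
After op 4 (push 18): stack=[0,18] mem=[0,0,0,0]
After op 5 (STO M1): stack=[0] mem=[0,18,0,0]
After op 6 (push 16): stack=[0,16] mem=[0,18,0,0]
After op 7 (-): stack=[-16] mem=[0,18,0,0]
After op 8 (push 4): stack=[-16,4] mem=[0,18,0,0]
After op 9 (pop): stack=[-16] mem=[0,18,0,0]

[-16]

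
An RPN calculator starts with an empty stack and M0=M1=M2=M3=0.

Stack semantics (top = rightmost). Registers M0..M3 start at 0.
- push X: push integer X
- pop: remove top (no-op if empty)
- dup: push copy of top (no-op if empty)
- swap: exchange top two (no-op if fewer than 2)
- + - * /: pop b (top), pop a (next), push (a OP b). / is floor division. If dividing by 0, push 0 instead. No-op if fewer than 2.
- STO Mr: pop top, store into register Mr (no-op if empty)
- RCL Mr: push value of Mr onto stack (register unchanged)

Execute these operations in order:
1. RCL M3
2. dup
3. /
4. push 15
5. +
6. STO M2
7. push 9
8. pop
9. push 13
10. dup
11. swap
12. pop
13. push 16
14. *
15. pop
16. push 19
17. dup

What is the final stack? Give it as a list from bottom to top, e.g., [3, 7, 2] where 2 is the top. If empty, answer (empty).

Answer: [19, 19]

Derivation:
After op 1 (RCL M3): stack=[0] mem=[0,0,0,0]
After op 2 (dup): stack=[0,0] mem=[0,0,0,0]
After op 3 (/): stack=[0] mem=[0,0,0,0]
After op 4 (push 15): stack=[0,15] mem=[0,0,0,0]
After op 5 (+): stack=[15] mem=[0,0,0,0]
After op 6 (STO M2): stack=[empty] mem=[0,0,15,0]
After op 7 (push 9): stack=[9] mem=[0,0,15,0]
After op 8 (pop): stack=[empty] mem=[0,0,15,0]
After op 9 (push 13): stack=[13] mem=[0,0,15,0]
After op 10 (dup): stack=[13,13] mem=[0,0,15,0]
After op 11 (swap): stack=[13,13] mem=[0,0,15,0]
After op 12 (pop): stack=[13] mem=[0,0,15,0]
After op 13 (push 16): stack=[13,16] mem=[0,0,15,0]
After op 14 (*): stack=[208] mem=[0,0,15,0]
After op 15 (pop): stack=[empty] mem=[0,0,15,0]
After op 16 (push 19): stack=[19] mem=[0,0,15,0]
After op 17 (dup): stack=[19,19] mem=[0,0,15,0]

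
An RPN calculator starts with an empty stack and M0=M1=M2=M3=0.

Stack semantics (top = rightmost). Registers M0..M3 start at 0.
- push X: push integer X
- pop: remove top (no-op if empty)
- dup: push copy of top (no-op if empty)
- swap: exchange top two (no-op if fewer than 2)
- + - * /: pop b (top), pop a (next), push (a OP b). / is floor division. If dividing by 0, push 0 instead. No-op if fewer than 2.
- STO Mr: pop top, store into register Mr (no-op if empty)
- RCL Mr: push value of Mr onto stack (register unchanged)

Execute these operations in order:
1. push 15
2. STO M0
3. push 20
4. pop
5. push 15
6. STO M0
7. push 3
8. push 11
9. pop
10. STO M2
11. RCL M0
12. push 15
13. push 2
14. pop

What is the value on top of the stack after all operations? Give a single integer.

After op 1 (push 15): stack=[15] mem=[0,0,0,0]
After op 2 (STO M0): stack=[empty] mem=[15,0,0,0]
After op 3 (push 20): stack=[20] mem=[15,0,0,0]
After op 4 (pop): stack=[empty] mem=[15,0,0,0]
After op 5 (push 15): stack=[15] mem=[15,0,0,0]
After op 6 (STO M0): stack=[empty] mem=[15,0,0,0]
After op 7 (push 3): stack=[3] mem=[15,0,0,0]
After op 8 (push 11): stack=[3,11] mem=[15,0,0,0]
After op 9 (pop): stack=[3] mem=[15,0,0,0]
After op 10 (STO M2): stack=[empty] mem=[15,0,3,0]
After op 11 (RCL M0): stack=[15] mem=[15,0,3,0]
After op 12 (push 15): stack=[15,15] mem=[15,0,3,0]
After op 13 (push 2): stack=[15,15,2] mem=[15,0,3,0]
After op 14 (pop): stack=[15,15] mem=[15,0,3,0]

Answer: 15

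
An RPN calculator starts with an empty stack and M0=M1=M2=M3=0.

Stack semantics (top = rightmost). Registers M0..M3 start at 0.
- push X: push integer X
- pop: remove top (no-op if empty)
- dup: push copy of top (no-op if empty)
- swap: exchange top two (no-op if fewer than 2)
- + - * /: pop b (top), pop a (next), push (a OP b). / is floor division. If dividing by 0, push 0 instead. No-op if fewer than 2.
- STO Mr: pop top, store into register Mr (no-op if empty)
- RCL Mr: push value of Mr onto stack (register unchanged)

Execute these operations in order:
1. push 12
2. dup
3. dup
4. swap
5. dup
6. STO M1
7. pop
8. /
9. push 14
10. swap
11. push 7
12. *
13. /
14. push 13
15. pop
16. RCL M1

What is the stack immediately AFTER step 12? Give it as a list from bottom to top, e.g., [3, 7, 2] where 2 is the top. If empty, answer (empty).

After op 1 (push 12): stack=[12] mem=[0,0,0,0]
After op 2 (dup): stack=[12,12] mem=[0,0,0,0]
After op 3 (dup): stack=[12,12,12] mem=[0,0,0,0]
After op 4 (swap): stack=[12,12,12] mem=[0,0,0,0]
After op 5 (dup): stack=[12,12,12,12] mem=[0,0,0,0]
After op 6 (STO M1): stack=[12,12,12] mem=[0,12,0,0]
After op 7 (pop): stack=[12,12] mem=[0,12,0,0]
After op 8 (/): stack=[1] mem=[0,12,0,0]
After op 9 (push 14): stack=[1,14] mem=[0,12,0,0]
After op 10 (swap): stack=[14,1] mem=[0,12,0,0]
After op 11 (push 7): stack=[14,1,7] mem=[0,12,0,0]
After op 12 (*): stack=[14,7] mem=[0,12,0,0]

[14, 7]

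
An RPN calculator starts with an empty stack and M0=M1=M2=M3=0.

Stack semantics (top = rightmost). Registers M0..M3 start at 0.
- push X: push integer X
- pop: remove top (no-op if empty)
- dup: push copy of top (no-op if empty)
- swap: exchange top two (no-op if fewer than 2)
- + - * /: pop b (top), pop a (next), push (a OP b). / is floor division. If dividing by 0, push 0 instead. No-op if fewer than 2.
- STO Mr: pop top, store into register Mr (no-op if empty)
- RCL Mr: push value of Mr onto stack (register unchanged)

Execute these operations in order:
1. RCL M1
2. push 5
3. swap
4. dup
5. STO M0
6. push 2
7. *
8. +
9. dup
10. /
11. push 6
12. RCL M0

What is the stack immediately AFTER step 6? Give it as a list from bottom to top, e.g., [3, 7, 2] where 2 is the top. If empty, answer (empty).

After op 1 (RCL M1): stack=[0] mem=[0,0,0,0]
After op 2 (push 5): stack=[0,5] mem=[0,0,0,0]
After op 3 (swap): stack=[5,0] mem=[0,0,0,0]
After op 4 (dup): stack=[5,0,0] mem=[0,0,0,0]
After op 5 (STO M0): stack=[5,0] mem=[0,0,0,0]
After op 6 (push 2): stack=[5,0,2] mem=[0,0,0,0]

[5, 0, 2]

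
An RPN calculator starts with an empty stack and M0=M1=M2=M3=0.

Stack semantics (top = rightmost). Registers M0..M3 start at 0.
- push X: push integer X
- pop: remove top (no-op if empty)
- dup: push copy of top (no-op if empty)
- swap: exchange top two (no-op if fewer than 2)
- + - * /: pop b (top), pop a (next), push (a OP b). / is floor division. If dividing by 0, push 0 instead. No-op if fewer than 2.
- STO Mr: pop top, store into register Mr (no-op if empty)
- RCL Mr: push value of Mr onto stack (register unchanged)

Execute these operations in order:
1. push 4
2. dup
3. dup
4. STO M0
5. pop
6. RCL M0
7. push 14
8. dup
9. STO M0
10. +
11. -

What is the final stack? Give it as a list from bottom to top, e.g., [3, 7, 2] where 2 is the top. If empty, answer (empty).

After op 1 (push 4): stack=[4] mem=[0,0,0,0]
After op 2 (dup): stack=[4,4] mem=[0,0,0,0]
After op 3 (dup): stack=[4,4,4] mem=[0,0,0,0]
After op 4 (STO M0): stack=[4,4] mem=[4,0,0,0]
After op 5 (pop): stack=[4] mem=[4,0,0,0]
After op 6 (RCL M0): stack=[4,4] mem=[4,0,0,0]
After op 7 (push 14): stack=[4,4,14] mem=[4,0,0,0]
After op 8 (dup): stack=[4,4,14,14] mem=[4,0,0,0]
After op 9 (STO M0): stack=[4,4,14] mem=[14,0,0,0]
After op 10 (+): stack=[4,18] mem=[14,0,0,0]
After op 11 (-): stack=[-14] mem=[14,0,0,0]

Answer: [-14]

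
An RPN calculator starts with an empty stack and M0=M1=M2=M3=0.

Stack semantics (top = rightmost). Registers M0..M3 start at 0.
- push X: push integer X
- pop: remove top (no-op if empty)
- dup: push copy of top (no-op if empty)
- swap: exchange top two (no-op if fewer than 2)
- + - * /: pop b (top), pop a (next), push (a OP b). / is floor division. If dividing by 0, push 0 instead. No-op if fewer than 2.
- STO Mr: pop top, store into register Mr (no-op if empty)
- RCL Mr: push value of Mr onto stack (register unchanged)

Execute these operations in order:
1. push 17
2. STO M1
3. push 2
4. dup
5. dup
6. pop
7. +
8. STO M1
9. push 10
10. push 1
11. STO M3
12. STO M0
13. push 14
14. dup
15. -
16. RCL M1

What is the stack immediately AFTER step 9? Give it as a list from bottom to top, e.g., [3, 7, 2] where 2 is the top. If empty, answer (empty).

After op 1 (push 17): stack=[17] mem=[0,0,0,0]
After op 2 (STO M1): stack=[empty] mem=[0,17,0,0]
After op 3 (push 2): stack=[2] mem=[0,17,0,0]
After op 4 (dup): stack=[2,2] mem=[0,17,0,0]
After op 5 (dup): stack=[2,2,2] mem=[0,17,0,0]
After op 6 (pop): stack=[2,2] mem=[0,17,0,0]
After op 7 (+): stack=[4] mem=[0,17,0,0]
After op 8 (STO M1): stack=[empty] mem=[0,4,0,0]
After op 9 (push 10): stack=[10] mem=[0,4,0,0]

[10]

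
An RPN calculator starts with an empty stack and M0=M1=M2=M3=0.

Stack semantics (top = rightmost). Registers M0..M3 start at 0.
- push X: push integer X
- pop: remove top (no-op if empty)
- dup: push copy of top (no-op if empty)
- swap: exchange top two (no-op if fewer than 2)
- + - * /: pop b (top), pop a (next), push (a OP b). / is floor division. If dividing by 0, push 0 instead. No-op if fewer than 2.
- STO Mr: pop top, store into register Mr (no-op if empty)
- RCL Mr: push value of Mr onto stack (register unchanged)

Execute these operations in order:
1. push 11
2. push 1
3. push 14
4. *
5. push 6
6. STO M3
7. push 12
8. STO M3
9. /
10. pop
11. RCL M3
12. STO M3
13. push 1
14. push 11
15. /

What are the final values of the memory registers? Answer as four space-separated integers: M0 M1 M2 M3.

Answer: 0 0 0 12

Derivation:
After op 1 (push 11): stack=[11] mem=[0,0,0,0]
After op 2 (push 1): stack=[11,1] mem=[0,0,0,0]
After op 3 (push 14): stack=[11,1,14] mem=[0,0,0,0]
After op 4 (*): stack=[11,14] mem=[0,0,0,0]
After op 5 (push 6): stack=[11,14,6] mem=[0,0,0,0]
After op 6 (STO M3): stack=[11,14] mem=[0,0,0,6]
After op 7 (push 12): stack=[11,14,12] mem=[0,0,0,6]
After op 8 (STO M3): stack=[11,14] mem=[0,0,0,12]
After op 9 (/): stack=[0] mem=[0,0,0,12]
After op 10 (pop): stack=[empty] mem=[0,0,0,12]
After op 11 (RCL M3): stack=[12] mem=[0,0,0,12]
After op 12 (STO M3): stack=[empty] mem=[0,0,0,12]
After op 13 (push 1): stack=[1] mem=[0,0,0,12]
After op 14 (push 11): stack=[1,11] mem=[0,0,0,12]
After op 15 (/): stack=[0] mem=[0,0,0,12]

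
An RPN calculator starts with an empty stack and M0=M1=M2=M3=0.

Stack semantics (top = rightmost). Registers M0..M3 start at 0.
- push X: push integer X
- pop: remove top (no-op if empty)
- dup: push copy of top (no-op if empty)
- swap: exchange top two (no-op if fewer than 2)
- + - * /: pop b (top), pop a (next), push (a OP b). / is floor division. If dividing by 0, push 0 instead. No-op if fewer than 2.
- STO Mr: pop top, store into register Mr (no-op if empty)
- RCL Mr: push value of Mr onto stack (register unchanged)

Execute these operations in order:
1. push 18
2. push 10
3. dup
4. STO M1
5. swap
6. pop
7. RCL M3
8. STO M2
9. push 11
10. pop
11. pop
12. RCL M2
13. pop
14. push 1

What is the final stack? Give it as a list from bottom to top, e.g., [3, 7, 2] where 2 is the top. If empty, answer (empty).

Answer: [1]

Derivation:
After op 1 (push 18): stack=[18] mem=[0,0,0,0]
After op 2 (push 10): stack=[18,10] mem=[0,0,0,0]
After op 3 (dup): stack=[18,10,10] mem=[0,0,0,0]
After op 4 (STO M1): stack=[18,10] mem=[0,10,0,0]
After op 5 (swap): stack=[10,18] mem=[0,10,0,0]
After op 6 (pop): stack=[10] mem=[0,10,0,0]
After op 7 (RCL M3): stack=[10,0] mem=[0,10,0,0]
After op 8 (STO M2): stack=[10] mem=[0,10,0,0]
After op 9 (push 11): stack=[10,11] mem=[0,10,0,0]
After op 10 (pop): stack=[10] mem=[0,10,0,0]
After op 11 (pop): stack=[empty] mem=[0,10,0,0]
After op 12 (RCL M2): stack=[0] mem=[0,10,0,0]
After op 13 (pop): stack=[empty] mem=[0,10,0,0]
After op 14 (push 1): stack=[1] mem=[0,10,0,0]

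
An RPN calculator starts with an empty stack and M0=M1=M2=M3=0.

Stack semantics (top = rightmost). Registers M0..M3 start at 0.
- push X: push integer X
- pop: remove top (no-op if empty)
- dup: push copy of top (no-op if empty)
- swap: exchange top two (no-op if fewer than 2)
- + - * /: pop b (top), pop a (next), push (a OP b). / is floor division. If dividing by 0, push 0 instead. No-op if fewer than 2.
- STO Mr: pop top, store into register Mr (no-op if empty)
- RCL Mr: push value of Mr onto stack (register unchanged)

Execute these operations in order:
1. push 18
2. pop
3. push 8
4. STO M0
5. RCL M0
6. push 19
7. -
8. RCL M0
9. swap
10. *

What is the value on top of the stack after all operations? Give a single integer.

After op 1 (push 18): stack=[18] mem=[0,0,0,0]
After op 2 (pop): stack=[empty] mem=[0,0,0,0]
After op 3 (push 8): stack=[8] mem=[0,0,0,0]
After op 4 (STO M0): stack=[empty] mem=[8,0,0,0]
After op 5 (RCL M0): stack=[8] mem=[8,0,0,0]
After op 6 (push 19): stack=[8,19] mem=[8,0,0,0]
After op 7 (-): stack=[-11] mem=[8,0,0,0]
After op 8 (RCL M0): stack=[-11,8] mem=[8,0,0,0]
After op 9 (swap): stack=[8,-11] mem=[8,0,0,0]
After op 10 (*): stack=[-88] mem=[8,0,0,0]

Answer: -88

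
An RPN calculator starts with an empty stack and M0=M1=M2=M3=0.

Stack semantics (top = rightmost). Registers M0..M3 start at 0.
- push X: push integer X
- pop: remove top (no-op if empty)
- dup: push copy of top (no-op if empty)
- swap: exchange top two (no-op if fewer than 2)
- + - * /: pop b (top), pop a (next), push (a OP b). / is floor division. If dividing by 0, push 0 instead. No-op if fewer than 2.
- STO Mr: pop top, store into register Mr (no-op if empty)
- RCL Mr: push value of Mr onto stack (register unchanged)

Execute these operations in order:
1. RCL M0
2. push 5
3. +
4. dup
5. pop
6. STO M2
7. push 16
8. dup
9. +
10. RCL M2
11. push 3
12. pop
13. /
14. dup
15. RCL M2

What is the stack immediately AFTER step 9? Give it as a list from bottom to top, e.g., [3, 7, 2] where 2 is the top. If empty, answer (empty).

After op 1 (RCL M0): stack=[0] mem=[0,0,0,0]
After op 2 (push 5): stack=[0,5] mem=[0,0,0,0]
After op 3 (+): stack=[5] mem=[0,0,0,0]
After op 4 (dup): stack=[5,5] mem=[0,0,0,0]
After op 5 (pop): stack=[5] mem=[0,0,0,0]
After op 6 (STO M2): stack=[empty] mem=[0,0,5,0]
After op 7 (push 16): stack=[16] mem=[0,0,5,0]
After op 8 (dup): stack=[16,16] mem=[0,0,5,0]
After op 9 (+): stack=[32] mem=[0,0,5,0]

[32]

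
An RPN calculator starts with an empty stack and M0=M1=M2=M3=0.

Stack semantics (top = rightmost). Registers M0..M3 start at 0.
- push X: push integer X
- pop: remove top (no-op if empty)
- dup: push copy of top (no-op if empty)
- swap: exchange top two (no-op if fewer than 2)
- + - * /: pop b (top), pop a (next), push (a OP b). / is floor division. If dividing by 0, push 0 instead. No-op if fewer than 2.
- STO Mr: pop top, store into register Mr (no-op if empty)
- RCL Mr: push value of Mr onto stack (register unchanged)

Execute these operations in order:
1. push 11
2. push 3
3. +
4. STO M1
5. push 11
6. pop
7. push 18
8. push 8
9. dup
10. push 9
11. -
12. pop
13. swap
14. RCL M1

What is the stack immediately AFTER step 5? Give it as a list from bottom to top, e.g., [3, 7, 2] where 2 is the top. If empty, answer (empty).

After op 1 (push 11): stack=[11] mem=[0,0,0,0]
After op 2 (push 3): stack=[11,3] mem=[0,0,0,0]
After op 3 (+): stack=[14] mem=[0,0,0,0]
After op 4 (STO M1): stack=[empty] mem=[0,14,0,0]
After op 5 (push 11): stack=[11] mem=[0,14,0,0]

[11]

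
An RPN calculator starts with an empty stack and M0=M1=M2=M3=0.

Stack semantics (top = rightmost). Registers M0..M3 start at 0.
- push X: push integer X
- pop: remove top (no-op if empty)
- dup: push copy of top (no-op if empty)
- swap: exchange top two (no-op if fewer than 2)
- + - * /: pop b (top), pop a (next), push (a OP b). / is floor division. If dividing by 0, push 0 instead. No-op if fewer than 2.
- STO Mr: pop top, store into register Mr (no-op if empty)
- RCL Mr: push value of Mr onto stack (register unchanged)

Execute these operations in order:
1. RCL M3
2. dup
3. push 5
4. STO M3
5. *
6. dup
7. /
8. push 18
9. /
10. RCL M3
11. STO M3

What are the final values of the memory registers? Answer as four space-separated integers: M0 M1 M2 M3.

Answer: 0 0 0 5

Derivation:
After op 1 (RCL M3): stack=[0] mem=[0,0,0,0]
After op 2 (dup): stack=[0,0] mem=[0,0,0,0]
After op 3 (push 5): stack=[0,0,5] mem=[0,0,0,0]
After op 4 (STO M3): stack=[0,0] mem=[0,0,0,5]
After op 5 (*): stack=[0] mem=[0,0,0,5]
After op 6 (dup): stack=[0,0] mem=[0,0,0,5]
After op 7 (/): stack=[0] mem=[0,0,0,5]
After op 8 (push 18): stack=[0,18] mem=[0,0,0,5]
After op 9 (/): stack=[0] mem=[0,0,0,5]
After op 10 (RCL M3): stack=[0,5] mem=[0,0,0,5]
After op 11 (STO M3): stack=[0] mem=[0,0,0,5]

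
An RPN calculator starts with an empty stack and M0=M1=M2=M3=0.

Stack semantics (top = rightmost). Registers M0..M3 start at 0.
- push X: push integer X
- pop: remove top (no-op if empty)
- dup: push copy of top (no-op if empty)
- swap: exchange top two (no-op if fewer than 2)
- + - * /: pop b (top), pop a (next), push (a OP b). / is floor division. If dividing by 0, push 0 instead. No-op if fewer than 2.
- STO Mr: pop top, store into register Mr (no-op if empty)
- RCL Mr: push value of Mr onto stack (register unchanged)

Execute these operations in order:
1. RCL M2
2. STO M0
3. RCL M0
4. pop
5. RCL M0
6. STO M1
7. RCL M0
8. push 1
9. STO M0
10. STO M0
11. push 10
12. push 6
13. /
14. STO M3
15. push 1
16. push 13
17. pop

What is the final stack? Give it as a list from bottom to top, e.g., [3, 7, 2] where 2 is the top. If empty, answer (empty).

Answer: [1]

Derivation:
After op 1 (RCL M2): stack=[0] mem=[0,0,0,0]
After op 2 (STO M0): stack=[empty] mem=[0,0,0,0]
After op 3 (RCL M0): stack=[0] mem=[0,0,0,0]
After op 4 (pop): stack=[empty] mem=[0,0,0,0]
After op 5 (RCL M0): stack=[0] mem=[0,0,0,0]
After op 6 (STO M1): stack=[empty] mem=[0,0,0,0]
After op 7 (RCL M0): stack=[0] mem=[0,0,0,0]
After op 8 (push 1): stack=[0,1] mem=[0,0,0,0]
After op 9 (STO M0): stack=[0] mem=[1,0,0,0]
After op 10 (STO M0): stack=[empty] mem=[0,0,0,0]
After op 11 (push 10): stack=[10] mem=[0,0,0,0]
After op 12 (push 6): stack=[10,6] mem=[0,0,0,0]
After op 13 (/): stack=[1] mem=[0,0,0,0]
After op 14 (STO M3): stack=[empty] mem=[0,0,0,1]
After op 15 (push 1): stack=[1] mem=[0,0,0,1]
After op 16 (push 13): stack=[1,13] mem=[0,0,0,1]
After op 17 (pop): stack=[1] mem=[0,0,0,1]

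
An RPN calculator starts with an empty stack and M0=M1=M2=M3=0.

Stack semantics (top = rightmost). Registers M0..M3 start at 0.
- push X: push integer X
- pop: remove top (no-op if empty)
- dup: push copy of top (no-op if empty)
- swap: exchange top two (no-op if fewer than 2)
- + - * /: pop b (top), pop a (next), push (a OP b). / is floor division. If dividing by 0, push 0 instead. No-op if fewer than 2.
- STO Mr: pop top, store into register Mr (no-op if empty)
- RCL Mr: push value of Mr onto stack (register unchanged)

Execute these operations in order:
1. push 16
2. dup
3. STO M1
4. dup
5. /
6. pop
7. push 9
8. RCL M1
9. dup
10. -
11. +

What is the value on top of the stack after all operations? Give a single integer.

After op 1 (push 16): stack=[16] mem=[0,0,0,0]
After op 2 (dup): stack=[16,16] mem=[0,0,0,0]
After op 3 (STO M1): stack=[16] mem=[0,16,0,0]
After op 4 (dup): stack=[16,16] mem=[0,16,0,0]
After op 5 (/): stack=[1] mem=[0,16,0,0]
After op 6 (pop): stack=[empty] mem=[0,16,0,0]
After op 7 (push 9): stack=[9] mem=[0,16,0,0]
After op 8 (RCL M1): stack=[9,16] mem=[0,16,0,0]
After op 9 (dup): stack=[9,16,16] mem=[0,16,0,0]
After op 10 (-): stack=[9,0] mem=[0,16,0,0]
After op 11 (+): stack=[9] mem=[0,16,0,0]

Answer: 9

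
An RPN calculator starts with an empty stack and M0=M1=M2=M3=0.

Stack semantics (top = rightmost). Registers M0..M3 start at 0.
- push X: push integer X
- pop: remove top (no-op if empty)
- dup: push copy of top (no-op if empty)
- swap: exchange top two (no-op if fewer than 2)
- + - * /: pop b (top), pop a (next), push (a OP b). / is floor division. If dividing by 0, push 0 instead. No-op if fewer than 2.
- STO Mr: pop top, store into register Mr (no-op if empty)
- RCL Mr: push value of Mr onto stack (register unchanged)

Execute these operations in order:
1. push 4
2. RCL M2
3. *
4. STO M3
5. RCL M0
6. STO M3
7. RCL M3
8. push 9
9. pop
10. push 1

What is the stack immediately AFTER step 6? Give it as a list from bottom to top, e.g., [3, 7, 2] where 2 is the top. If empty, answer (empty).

After op 1 (push 4): stack=[4] mem=[0,0,0,0]
After op 2 (RCL M2): stack=[4,0] mem=[0,0,0,0]
After op 3 (*): stack=[0] mem=[0,0,0,0]
After op 4 (STO M3): stack=[empty] mem=[0,0,0,0]
After op 5 (RCL M0): stack=[0] mem=[0,0,0,0]
After op 6 (STO M3): stack=[empty] mem=[0,0,0,0]

(empty)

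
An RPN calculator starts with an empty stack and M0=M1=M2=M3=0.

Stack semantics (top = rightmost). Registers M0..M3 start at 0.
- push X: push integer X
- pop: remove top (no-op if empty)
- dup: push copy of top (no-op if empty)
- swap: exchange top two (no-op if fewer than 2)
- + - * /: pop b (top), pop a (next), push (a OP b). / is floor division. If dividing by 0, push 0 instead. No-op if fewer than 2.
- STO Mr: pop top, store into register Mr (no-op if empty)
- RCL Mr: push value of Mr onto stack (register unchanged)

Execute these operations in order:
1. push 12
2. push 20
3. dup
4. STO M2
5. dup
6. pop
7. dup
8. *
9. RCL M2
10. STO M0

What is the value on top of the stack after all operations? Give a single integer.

After op 1 (push 12): stack=[12] mem=[0,0,0,0]
After op 2 (push 20): stack=[12,20] mem=[0,0,0,0]
After op 3 (dup): stack=[12,20,20] mem=[0,0,0,0]
After op 4 (STO M2): stack=[12,20] mem=[0,0,20,0]
After op 5 (dup): stack=[12,20,20] mem=[0,0,20,0]
After op 6 (pop): stack=[12,20] mem=[0,0,20,0]
After op 7 (dup): stack=[12,20,20] mem=[0,0,20,0]
After op 8 (*): stack=[12,400] mem=[0,0,20,0]
After op 9 (RCL M2): stack=[12,400,20] mem=[0,0,20,0]
After op 10 (STO M0): stack=[12,400] mem=[20,0,20,0]

Answer: 400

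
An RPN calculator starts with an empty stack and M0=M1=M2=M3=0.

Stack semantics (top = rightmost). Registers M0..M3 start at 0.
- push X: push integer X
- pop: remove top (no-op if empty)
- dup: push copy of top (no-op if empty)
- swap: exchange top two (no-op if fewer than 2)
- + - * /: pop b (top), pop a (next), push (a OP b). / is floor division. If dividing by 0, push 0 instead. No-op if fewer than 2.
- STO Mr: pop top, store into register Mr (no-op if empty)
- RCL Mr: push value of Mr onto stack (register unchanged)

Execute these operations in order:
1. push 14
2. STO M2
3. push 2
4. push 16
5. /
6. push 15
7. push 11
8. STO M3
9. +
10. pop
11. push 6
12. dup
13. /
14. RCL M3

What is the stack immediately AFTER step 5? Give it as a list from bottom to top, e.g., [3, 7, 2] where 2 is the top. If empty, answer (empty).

After op 1 (push 14): stack=[14] mem=[0,0,0,0]
After op 2 (STO M2): stack=[empty] mem=[0,0,14,0]
After op 3 (push 2): stack=[2] mem=[0,0,14,0]
After op 4 (push 16): stack=[2,16] mem=[0,0,14,0]
After op 5 (/): stack=[0] mem=[0,0,14,0]

[0]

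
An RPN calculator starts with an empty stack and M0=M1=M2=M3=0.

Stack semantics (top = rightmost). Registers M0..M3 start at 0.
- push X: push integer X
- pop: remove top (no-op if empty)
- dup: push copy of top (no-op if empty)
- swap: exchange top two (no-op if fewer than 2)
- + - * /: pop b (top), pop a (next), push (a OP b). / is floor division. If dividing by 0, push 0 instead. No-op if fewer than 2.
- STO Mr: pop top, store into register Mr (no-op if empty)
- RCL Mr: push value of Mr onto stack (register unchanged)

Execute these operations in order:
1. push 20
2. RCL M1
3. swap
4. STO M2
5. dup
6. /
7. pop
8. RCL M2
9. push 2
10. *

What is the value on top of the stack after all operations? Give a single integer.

Answer: 40

Derivation:
After op 1 (push 20): stack=[20] mem=[0,0,0,0]
After op 2 (RCL M1): stack=[20,0] mem=[0,0,0,0]
After op 3 (swap): stack=[0,20] mem=[0,0,0,0]
After op 4 (STO M2): stack=[0] mem=[0,0,20,0]
After op 5 (dup): stack=[0,0] mem=[0,0,20,0]
After op 6 (/): stack=[0] mem=[0,0,20,0]
After op 7 (pop): stack=[empty] mem=[0,0,20,0]
After op 8 (RCL M2): stack=[20] mem=[0,0,20,0]
After op 9 (push 2): stack=[20,2] mem=[0,0,20,0]
After op 10 (*): stack=[40] mem=[0,0,20,0]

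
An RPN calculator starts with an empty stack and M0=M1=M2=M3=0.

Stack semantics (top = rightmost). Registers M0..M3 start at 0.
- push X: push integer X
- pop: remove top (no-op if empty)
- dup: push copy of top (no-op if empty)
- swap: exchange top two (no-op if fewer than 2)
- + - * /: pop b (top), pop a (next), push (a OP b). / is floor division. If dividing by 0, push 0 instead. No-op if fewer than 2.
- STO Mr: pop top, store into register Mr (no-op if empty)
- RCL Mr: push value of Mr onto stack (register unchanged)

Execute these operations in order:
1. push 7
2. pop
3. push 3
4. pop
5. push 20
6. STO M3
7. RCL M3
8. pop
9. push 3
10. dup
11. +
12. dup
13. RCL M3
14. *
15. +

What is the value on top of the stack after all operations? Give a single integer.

Answer: 126

Derivation:
After op 1 (push 7): stack=[7] mem=[0,0,0,0]
After op 2 (pop): stack=[empty] mem=[0,0,0,0]
After op 3 (push 3): stack=[3] mem=[0,0,0,0]
After op 4 (pop): stack=[empty] mem=[0,0,0,0]
After op 5 (push 20): stack=[20] mem=[0,0,0,0]
After op 6 (STO M3): stack=[empty] mem=[0,0,0,20]
After op 7 (RCL M3): stack=[20] mem=[0,0,0,20]
After op 8 (pop): stack=[empty] mem=[0,0,0,20]
After op 9 (push 3): stack=[3] mem=[0,0,0,20]
After op 10 (dup): stack=[3,3] mem=[0,0,0,20]
After op 11 (+): stack=[6] mem=[0,0,0,20]
After op 12 (dup): stack=[6,6] mem=[0,0,0,20]
After op 13 (RCL M3): stack=[6,6,20] mem=[0,0,0,20]
After op 14 (*): stack=[6,120] mem=[0,0,0,20]
After op 15 (+): stack=[126] mem=[0,0,0,20]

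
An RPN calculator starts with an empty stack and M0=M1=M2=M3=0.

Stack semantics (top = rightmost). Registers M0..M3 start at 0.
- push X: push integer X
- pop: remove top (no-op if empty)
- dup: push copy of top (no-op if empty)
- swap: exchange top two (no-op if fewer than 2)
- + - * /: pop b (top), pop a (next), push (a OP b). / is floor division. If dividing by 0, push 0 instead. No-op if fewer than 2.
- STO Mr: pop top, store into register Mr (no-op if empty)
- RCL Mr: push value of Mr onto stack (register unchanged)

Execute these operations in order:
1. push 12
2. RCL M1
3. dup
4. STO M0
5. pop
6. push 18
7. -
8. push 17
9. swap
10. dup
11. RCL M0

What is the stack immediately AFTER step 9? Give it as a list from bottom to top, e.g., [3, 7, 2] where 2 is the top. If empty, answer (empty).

After op 1 (push 12): stack=[12] mem=[0,0,0,0]
After op 2 (RCL M1): stack=[12,0] mem=[0,0,0,0]
After op 3 (dup): stack=[12,0,0] mem=[0,0,0,0]
After op 4 (STO M0): stack=[12,0] mem=[0,0,0,0]
After op 5 (pop): stack=[12] mem=[0,0,0,0]
After op 6 (push 18): stack=[12,18] mem=[0,0,0,0]
After op 7 (-): stack=[-6] mem=[0,0,0,0]
After op 8 (push 17): stack=[-6,17] mem=[0,0,0,0]
After op 9 (swap): stack=[17,-6] mem=[0,0,0,0]

[17, -6]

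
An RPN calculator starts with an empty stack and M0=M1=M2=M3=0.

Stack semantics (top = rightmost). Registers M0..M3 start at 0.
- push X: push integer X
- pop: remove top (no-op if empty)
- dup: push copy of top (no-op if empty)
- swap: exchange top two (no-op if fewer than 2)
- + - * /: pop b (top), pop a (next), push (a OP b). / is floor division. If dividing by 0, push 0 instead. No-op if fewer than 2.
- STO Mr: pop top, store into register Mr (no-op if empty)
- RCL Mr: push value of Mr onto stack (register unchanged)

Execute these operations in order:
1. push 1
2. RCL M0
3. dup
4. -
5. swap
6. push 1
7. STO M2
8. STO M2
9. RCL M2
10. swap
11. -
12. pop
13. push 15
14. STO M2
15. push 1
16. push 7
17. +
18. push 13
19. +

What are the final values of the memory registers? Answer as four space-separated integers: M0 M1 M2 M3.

After op 1 (push 1): stack=[1] mem=[0,0,0,0]
After op 2 (RCL M0): stack=[1,0] mem=[0,0,0,0]
After op 3 (dup): stack=[1,0,0] mem=[0,0,0,0]
After op 4 (-): stack=[1,0] mem=[0,0,0,0]
After op 5 (swap): stack=[0,1] mem=[0,0,0,0]
After op 6 (push 1): stack=[0,1,1] mem=[0,0,0,0]
After op 7 (STO M2): stack=[0,1] mem=[0,0,1,0]
After op 8 (STO M2): stack=[0] mem=[0,0,1,0]
After op 9 (RCL M2): stack=[0,1] mem=[0,0,1,0]
After op 10 (swap): stack=[1,0] mem=[0,0,1,0]
After op 11 (-): stack=[1] mem=[0,0,1,0]
After op 12 (pop): stack=[empty] mem=[0,0,1,0]
After op 13 (push 15): stack=[15] mem=[0,0,1,0]
After op 14 (STO M2): stack=[empty] mem=[0,0,15,0]
After op 15 (push 1): stack=[1] mem=[0,0,15,0]
After op 16 (push 7): stack=[1,7] mem=[0,0,15,0]
After op 17 (+): stack=[8] mem=[0,0,15,0]
After op 18 (push 13): stack=[8,13] mem=[0,0,15,0]
After op 19 (+): stack=[21] mem=[0,0,15,0]

Answer: 0 0 15 0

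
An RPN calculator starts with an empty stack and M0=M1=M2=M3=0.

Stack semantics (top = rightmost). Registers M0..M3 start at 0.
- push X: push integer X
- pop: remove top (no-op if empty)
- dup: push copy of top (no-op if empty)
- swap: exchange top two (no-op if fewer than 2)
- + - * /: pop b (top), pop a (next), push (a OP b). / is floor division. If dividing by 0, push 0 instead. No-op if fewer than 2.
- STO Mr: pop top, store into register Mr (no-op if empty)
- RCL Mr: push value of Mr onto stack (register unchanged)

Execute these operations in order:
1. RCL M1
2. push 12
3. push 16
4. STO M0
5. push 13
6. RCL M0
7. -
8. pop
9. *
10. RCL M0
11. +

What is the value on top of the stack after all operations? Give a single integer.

Answer: 16

Derivation:
After op 1 (RCL M1): stack=[0] mem=[0,0,0,0]
After op 2 (push 12): stack=[0,12] mem=[0,0,0,0]
After op 3 (push 16): stack=[0,12,16] mem=[0,0,0,0]
After op 4 (STO M0): stack=[0,12] mem=[16,0,0,0]
After op 5 (push 13): stack=[0,12,13] mem=[16,0,0,0]
After op 6 (RCL M0): stack=[0,12,13,16] mem=[16,0,0,0]
After op 7 (-): stack=[0,12,-3] mem=[16,0,0,0]
After op 8 (pop): stack=[0,12] mem=[16,0,0,0]
After op 9 (*): stack=[0] mem=[16,0,0,0]
After op 10 (RCL M0): stack=[0,16] mem=[16,0,0,0]
After op 11 (+): stack=[16] mem=[16,0,0,0]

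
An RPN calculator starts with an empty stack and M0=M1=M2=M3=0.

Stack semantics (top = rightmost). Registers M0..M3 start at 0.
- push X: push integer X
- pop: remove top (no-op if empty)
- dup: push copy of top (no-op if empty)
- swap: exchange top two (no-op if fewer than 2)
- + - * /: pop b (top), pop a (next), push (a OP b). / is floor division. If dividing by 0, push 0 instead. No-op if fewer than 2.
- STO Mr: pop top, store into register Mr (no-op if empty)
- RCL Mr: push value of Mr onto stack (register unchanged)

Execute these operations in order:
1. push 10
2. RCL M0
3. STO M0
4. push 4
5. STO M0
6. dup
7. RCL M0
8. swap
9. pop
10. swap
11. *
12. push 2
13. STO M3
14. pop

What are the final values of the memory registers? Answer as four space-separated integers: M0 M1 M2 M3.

After op 1 (push 10): stack=[10] mem=[0,0,0,0]
After op 2 (RCL M0): stack=[10,0] mem=[0,0,0,0]
After op 3 (STO M0): stack=[10] mem=[0,0,0,0]
After op 4 (push 4): stack=[10,4] mem=[0,0,0,0]
After op 5 (STO M0): stack=[10] mem=[4,0,0,0]
After op 6 (dup): stack=[10,10] mem=[4,0,0,0]
After op 7 (RCL M0): stack=[10,10,4] mem=[4,0,0,0]
After op 8 (swap): stack=[10,4,10] mem=[4,0,0,0]
After op 9 (pop): stack=[10,4] mem=[4,0,0,0]
After op 10 (swap): stack=[4,10] mem=[4,0,0,0]
After op 11 (*): stack=[40] mem=[4,0,0,0]
After op 12 (push 2): stack=[40,2] mem=[4,0,0,0]
After op 13 (STO M3): stack=[40] mem=[4,0,0,2]
After op 14 (pop): stack=[empty] mem=[4,0,0,2]

Answer: 4 0 0 2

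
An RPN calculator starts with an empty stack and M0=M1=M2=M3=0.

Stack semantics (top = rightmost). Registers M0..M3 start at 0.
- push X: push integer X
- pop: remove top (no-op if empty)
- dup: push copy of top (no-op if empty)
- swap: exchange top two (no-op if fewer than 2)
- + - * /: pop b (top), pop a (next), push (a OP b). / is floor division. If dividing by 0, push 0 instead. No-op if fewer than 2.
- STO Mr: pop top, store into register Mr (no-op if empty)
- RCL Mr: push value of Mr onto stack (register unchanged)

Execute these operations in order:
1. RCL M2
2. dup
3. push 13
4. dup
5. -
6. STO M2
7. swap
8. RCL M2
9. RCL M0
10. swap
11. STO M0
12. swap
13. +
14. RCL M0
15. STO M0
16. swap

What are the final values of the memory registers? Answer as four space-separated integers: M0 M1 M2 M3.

After op 1 (RCL M2): stack=[0] mem=[0,0,0,0]
After op 2 (dup): stack=[0,0] mem=[0,0,0,0]
After op 3 (push 13): stack=[0,0,13] mem=[0,0,0,0]
After op 4 (dup): stack=[0,0,13,13] mem=[0,0,0,0]
After op 5 (-): stack=[0,0,0] mem=[0,0,0,0]
After op 6 (STO M2): stack=[0,0] mem=[0,0,0,0]
After op 7 (swap): stack=[0,0] mem=[0,0,0,0]
After op 8 (RCL M2): stack=[0,0,0] mem=[0,0,0,0]
After op 9 (RCL M0): stack=[0,0,0,0] mem=[0,0,0,0]
After op 10 (swap): stack=[0,0,0,0] mem=[0,0,0,0]
After op 11 (STO M0): stack=[0,0,0] mem=[0,0,0,0]
After op 12 (swap): stack=[0,0,0] mem=[0,0,0,0]
After op 13 (+): stack=[0,0] mem=[0,0,0,0]
After op 14 (RCL M0): stack=[0,0,0] mem=[0,0,0,0]
After op 15 (STO M0): stack=[0,0] mem=[0,0,0,0]
After op 16 (swap): stack=[0,0] mem=[0,0,0,0]

Answer: 0 0 0 0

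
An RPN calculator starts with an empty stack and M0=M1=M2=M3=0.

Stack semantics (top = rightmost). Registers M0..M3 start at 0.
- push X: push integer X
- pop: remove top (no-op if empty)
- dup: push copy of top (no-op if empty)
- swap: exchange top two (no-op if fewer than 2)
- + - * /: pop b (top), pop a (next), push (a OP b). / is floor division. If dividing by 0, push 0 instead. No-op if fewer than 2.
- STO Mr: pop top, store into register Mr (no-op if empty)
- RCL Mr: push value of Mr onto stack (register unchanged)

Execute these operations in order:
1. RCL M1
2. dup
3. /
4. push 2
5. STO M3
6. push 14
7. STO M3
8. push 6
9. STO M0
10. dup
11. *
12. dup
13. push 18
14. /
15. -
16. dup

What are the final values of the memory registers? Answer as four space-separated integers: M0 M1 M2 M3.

Answer: 6 0 0 14

Derivation:
After op 1 (RCL M1): stack=[0] mem=[0,0,0,0]
After op 2 (dup): stack=[0,0] mem=[0,0,0,0]
After op 3 (/): stack=[0] mem=[0,0,0,0]
After op 4 (push 2): stack=[0,2] mem=[0,0,0,0]
After op 5 (STO M3): stack=[0] mem=[0,0,0,2]
After op 6 (push 14): stack=[0,14] mem=[0,0,0,2]
After op 7 (STO M3): stack=[0] mem=[0,0,0,14]
After op 8 (push 6): stack=[0,6] mem=[0,0,0,14]
After op 9 (STO M0): stack=[0] mem=[6,0,0,14]
After op 10 (dup): stack=[0,0] mem=[6,0,0,14]
After op 11 (*): stack=[0] mem=[6,0,0,14]
After op 12 (dup): stack=[0,0] mem=[6,0,0,14]
After op 13 (push 18): stack=[0,0,18] mem=[6,0,0,14]
After op 14 (/): stack=[0,0] mem=[6,0,0,14]
After op 15 (-): stack=[0] mem=[6,0,0,14]
After op 16 (dup): stack=[0,0] mem=[6,0,0,14]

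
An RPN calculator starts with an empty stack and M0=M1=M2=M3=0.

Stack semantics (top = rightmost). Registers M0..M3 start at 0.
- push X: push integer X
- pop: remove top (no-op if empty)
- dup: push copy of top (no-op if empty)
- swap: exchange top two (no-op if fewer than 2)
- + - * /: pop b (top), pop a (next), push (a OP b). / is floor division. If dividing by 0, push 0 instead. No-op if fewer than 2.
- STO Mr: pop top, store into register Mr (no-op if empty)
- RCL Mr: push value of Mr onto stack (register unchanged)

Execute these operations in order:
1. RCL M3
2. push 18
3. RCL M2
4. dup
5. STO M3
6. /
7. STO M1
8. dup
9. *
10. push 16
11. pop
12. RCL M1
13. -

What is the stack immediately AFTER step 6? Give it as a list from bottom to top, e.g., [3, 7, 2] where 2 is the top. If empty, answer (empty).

After op 1 (RCL M3): stack=[0] mem=[0,0,0,0]
After op 2 (push 18): stack=[0,18] mem=[0,0,0,0]
After op 3 (RCL M2): stack=[0,18,0] mem=[0,0,0,0]
After op 4 (dup): stack=[0,18,0,0] mem=[0,0,0,0]
After op 5 (STO M3): stack=[0,18,0] mem=[0,0,0,0]
After op 6 (/): stack=[0,0] mem=[0,0,0,0]

[0, 0]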